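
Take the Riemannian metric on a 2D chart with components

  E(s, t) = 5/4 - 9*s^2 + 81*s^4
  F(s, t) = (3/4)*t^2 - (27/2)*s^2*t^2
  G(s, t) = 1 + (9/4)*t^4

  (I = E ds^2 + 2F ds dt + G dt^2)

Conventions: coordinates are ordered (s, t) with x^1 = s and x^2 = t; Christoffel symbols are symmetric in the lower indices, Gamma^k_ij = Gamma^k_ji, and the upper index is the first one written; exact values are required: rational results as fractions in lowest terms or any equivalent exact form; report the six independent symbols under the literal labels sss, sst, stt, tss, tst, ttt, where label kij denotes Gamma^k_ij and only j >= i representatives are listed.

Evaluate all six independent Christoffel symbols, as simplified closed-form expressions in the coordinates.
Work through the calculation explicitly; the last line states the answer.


E = 5/4 - 9*s^2 + 81*s^4; F = (3/4)*t^2 - (27/2)*s^2*t^2; G = 1 + (9/4)*t^4
Gamma^k_ij = (1/2) g^{kl} (d_i g_jl + d_j g_il - d_l g_ij), with g^inv = (1/(EG-F^2)) [[G, -F], [-F, E]]
first partials: E_s = -18*s + 324*s^3, E_t = 0, F_s = -27*s*t^2, F_t = (3/2)*t - 27*s^2*t, G_s = 0, G_t = 9*t^3
D = EG - F^2 = 5/4 - 9*s^2 + (9/4)*t^4 + 81*s^4
expanded: Gamma^s_ss = (G E_s - 2F F_s + F E_t)/(2D), Gamma^s_st = (G E_t - F G_s)/(2D), Gamma^s_tt = (2G F_t - G G_s - F G_t)/(2D), Gamma^t_ss = (2E F_s - E E_t - F E_s)/(2D), Gamma^t_st = (E G_s - F E_t)/(2D), Gamma^t_tt = (E G_t - 2F F_t + F G_s)/(2D); substitute and cancel common factors

Answer: Gamma_sss = (648*s^3 - 36*s)/(324*s^4 - 36*s^2 + 9*t^4 + 5), Gamma_sst = 0, Gamma_stt = (-108*s^2*t + 6*t)/(324*s^4 - 36*s^2 + 9*t^4 + 5), Gamma_tss = -108*s*t^2/(324*s^4 - 36*s^2 + 9*t^4 + 5), Gamma_tst = 0, Gamma_ttt = 18*t^3/(324*s^4 - 36*s^2 + 9*t^4 + 5)


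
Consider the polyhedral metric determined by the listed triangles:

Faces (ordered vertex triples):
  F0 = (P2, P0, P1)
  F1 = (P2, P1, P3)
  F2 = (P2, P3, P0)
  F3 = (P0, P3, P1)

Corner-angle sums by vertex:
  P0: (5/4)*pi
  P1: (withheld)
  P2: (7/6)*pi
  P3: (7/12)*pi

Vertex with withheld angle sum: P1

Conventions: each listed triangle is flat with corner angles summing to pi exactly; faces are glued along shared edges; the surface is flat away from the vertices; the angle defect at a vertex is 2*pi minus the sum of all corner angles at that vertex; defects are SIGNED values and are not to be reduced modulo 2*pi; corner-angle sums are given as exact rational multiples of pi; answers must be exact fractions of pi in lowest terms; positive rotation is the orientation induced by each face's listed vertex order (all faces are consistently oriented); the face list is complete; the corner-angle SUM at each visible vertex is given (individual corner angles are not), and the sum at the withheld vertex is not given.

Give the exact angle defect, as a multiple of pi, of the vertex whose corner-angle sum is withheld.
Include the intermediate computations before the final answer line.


V = 4, E = 6, F = 4; chi = V - E + F = 2
Gauss-Bonnet: total defect = 2*pi*chi = 4*pi; visible defects sum to 3*pi

Answer: defect(P1) = pi


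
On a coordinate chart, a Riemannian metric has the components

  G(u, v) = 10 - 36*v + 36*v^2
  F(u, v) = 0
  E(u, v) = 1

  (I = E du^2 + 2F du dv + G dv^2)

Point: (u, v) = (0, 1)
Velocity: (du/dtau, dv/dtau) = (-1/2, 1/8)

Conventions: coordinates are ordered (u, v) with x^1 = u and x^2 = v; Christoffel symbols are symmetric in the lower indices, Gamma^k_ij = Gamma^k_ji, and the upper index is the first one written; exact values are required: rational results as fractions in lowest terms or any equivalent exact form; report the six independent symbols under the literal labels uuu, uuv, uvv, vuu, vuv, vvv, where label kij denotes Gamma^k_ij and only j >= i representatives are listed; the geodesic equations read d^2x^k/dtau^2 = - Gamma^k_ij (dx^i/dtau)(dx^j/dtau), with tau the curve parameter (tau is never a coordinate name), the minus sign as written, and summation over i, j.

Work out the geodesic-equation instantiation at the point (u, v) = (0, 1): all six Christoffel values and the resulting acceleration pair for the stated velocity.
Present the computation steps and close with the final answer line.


E = 1, F = 0, G = 10 at the point
E_u = 0, E_v = 0, F_u = 0, F_v = 0, G_u = 0, G_v = 36
EG - F^2 = 10;  g^inv = (1/10) * [[10, 0], [0, 1]]
first-kind symbols [ij,l] = (1/2)(d_i g_jl + d_j g_il - d_l g_ij): [uu,u] = E_u/2 = 0, [uu,v] = F_u - E_v/2 = 0, [uv,u] = E_v/2 = 0, [uv,v] = G_u/2 = 0, [vv,u] = F_v - G_u/2 = 0, [vv,v] = G_v/2 = 18
Gamma^u_ij = (G*[ij,u] - F*[ij,v])/(EG - F^2), Gamma^v_ij = (E*[ij,v] - F*[ij,u])/(EG - F^2)
Gamma_uuu = 0, Gamma_uuv = 0, Gamma_uvv = 0, Gamma_vuu = 0, Gamma_vuv = 0, Gamma_vvv = 9/5
d^2u/dtau^2 = -(Gamma_uuu*(-1/2)^2 + 2*Gamma_uuv*(-1/2)*(1/8) + Gamma_uvv*(1/8)^2) = 0
d^2v/dtau^2 = -(Gamma_vuu*(-1/2)^2 + 2*Gamma_vuv*(-1/2)*(1/8) + Gamma_vvv*(1/8)^2) = -9/320

Answer: Gamma_uuu = 0, Gamma_uuv = 0, Gamma_uvv = 0, Gamma_vuu = 0, Gamma_vuv = 0, Gamma_vvv = 9/5; accelerations (d^2u/dtau^2, d^2v/dtau^2) = (0, -9/320)


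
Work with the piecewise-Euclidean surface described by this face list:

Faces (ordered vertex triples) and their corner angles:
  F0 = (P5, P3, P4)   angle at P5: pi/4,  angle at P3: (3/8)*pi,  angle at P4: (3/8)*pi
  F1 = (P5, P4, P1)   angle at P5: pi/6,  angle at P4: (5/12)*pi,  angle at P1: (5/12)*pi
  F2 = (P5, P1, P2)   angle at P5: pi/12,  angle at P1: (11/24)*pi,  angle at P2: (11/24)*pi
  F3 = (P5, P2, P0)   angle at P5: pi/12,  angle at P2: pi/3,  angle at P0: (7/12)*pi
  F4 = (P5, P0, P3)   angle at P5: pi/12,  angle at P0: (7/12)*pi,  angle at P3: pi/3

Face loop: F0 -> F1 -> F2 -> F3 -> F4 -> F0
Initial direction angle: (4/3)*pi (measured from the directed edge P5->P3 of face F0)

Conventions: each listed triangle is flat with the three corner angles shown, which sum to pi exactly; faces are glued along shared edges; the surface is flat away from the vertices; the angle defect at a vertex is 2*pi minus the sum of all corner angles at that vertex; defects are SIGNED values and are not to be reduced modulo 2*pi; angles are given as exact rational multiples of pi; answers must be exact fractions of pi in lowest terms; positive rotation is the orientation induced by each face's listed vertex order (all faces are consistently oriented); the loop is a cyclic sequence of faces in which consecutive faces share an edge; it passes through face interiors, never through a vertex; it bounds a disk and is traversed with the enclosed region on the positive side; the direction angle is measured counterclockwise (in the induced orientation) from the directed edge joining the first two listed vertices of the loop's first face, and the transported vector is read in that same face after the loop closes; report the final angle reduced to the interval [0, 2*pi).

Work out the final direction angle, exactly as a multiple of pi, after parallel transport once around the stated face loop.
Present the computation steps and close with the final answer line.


enclosed vertex P5: corner angles sum to (2/3)*pi, defect = 2*pi - (2/3)*pi = (4/3)*pi
transport around the loop rotates by the sum of enclosed defects; add to the initial angle mod 2*pi
final angle = (4/3)*pi + (4/3)*pi = (2/3)*pi (mod 2*pi)

Answer: final direction angle = (2/3)*pi


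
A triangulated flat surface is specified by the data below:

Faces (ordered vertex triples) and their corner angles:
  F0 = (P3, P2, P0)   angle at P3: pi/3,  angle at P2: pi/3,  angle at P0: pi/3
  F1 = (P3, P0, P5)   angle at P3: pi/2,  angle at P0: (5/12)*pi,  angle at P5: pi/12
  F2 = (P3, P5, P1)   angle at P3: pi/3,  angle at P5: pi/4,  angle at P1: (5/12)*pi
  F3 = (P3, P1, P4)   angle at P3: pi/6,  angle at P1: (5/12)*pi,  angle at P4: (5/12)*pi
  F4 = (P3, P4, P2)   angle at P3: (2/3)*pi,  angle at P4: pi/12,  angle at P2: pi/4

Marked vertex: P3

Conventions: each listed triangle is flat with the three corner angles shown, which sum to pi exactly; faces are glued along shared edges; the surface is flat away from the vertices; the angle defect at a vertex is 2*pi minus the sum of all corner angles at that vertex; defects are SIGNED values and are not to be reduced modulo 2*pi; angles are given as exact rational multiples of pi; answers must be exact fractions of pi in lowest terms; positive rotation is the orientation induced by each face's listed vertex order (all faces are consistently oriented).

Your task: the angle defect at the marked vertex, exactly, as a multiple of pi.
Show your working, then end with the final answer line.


Sum of corner angles at P3: 2*pi
defect = 2*pi - 2*pi

Answer: defect(P3) = 0


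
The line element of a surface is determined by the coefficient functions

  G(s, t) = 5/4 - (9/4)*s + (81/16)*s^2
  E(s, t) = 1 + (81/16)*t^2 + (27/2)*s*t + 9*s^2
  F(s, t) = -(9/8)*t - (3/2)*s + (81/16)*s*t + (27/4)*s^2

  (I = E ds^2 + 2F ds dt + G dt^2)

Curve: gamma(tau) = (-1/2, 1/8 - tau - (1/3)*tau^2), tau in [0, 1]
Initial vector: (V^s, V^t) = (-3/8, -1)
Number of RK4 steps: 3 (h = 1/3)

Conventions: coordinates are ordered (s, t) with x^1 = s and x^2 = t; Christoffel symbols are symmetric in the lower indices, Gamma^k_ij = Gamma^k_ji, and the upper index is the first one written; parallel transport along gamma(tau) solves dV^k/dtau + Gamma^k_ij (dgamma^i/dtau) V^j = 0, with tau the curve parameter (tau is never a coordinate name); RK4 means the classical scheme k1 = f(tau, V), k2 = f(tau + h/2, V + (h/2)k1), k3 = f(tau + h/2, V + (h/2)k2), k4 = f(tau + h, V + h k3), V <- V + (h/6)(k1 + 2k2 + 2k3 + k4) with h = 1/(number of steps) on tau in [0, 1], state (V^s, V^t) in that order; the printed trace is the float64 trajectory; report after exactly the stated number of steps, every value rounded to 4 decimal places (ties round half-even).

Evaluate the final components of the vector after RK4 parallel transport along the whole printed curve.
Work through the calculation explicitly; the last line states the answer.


gamma'(tau) = (0, -1 - (2/3)*tau); f(tau, V)^k = -Gamma^k_ij(gamma(tau)) gamma'^i(tau) V^j; h = 1/3; intermediate values shown to 6 dp
curve data and Christoffel symbols at the stage parameters:
  tau = 0.000000: gamma = (-0.500000, 0.125000), gamma' = (0.000000, -1.000000); Gamma_sss = -0.713279, Gamma_sst = -0.534959, Gamma_stt = 0.000000, Gamma_tss = -0.951038, Gamma_tst = -0.713279, Gamma_ttt = 0.000000
  tau = 0.166667: gamma = (-0.500000, -0.050926), gamma' = (0.000000, -1.111111); Gamma_sss = -0.775310, Gamma_sst = -0.581482, Gamma_stt = 0.000000, Gamma_tss = -0.780312, Gamma_tst = -0.585234, Gamma_ttt = 0.000000
  tau = 0.333333: gamma = (-0.500000, -0.245370), gamma' = (0.000000, -1.222222); Gamma_sss = -0.784069, Gamma_sst = -0.588052, Gamma_stt = 0.000000, Gamma_tss = -0.620887, Gamma_tst = -0.465665, Gamma_ttt = 0.000000
  tau = 0.500000: gamma = (-0.500000, -0.458333), gamma' = (0.000000, -1.333333); Gamma_sss = -0.755759, Gamma_sst = -0.566819, Gamma_stt = 0.000000, Gamma_tss = -0.485178, Gamma_tst = -0.363884, Gamma_ttt = 0.000000
  tau = 0.666667: gamma = (-0.500000, -0.689815), gamma' = (0.000000, -1.444444); Gamma_sss = -0.706728, Gamma_sst = -0.530046, Gamma_stt = 0.000000, Gamma_tss = -0.376278, Gamma_tst = -0.282209, Gamma_ttt = 0.000000
  tau = 0.833333: gamma = (-0.500000, -0.939815), gamma' = (0.000000, -1.555556); Gamma_sss = -0.649099, Gamma_sst = -0.486825, Gamma_stt = 0.000000, Gamma_tss = -0.291814, Gamma_tst = -0.218861, Gamma_ttt = 0.000000
  tau = 1.000000: gamma = (-0.500000, -1.208333), gamma' = (0.000000, -1.666667); Gamma_sss = -0.590352, Gamma_sst = -0.442764, Gamma_stt = 0.000000, Gamma_tss = -0.227395, Gamma_tst = -0.170546, Gamma_ttt = 0.000000
step 0: V^s = -0.3750, V^t = -1.0000
step 1: k1 = (0.200610, 0.267480), k2 = (0.220682, 0.222106), k3 = (0.218521, 0.219931), k4 = (0.217171, 0.171973); V <- V + (h/6)(k1 + 2k2 + 2k3 + k4): V^s = -0.3030, V^t = -0.9265
step 2: k1 = (0.217768, 0.172445), k2 = (0.201557, 0.129395), k3 = (0.203599, 0.130705), k4 = (0.180016, 0.095844); V <- V + (h/6)(k1 + 2k2 + 2k3 + k4): V^s = -0.2359, V^t = -0.8827
step 3: k1 = (0.180590, 0.096150), k2 = (0.155830, 0.070056), k3 = (0.158955, 0.071461), k4 = (0.134961, 0.051985); V <- V + (h/6)(k1 + 2k2 + 2k3 + k4): V^s = -0.1834, V^t = -0.8587

Answer: V^s = -0.1834, V^t = -0.8587


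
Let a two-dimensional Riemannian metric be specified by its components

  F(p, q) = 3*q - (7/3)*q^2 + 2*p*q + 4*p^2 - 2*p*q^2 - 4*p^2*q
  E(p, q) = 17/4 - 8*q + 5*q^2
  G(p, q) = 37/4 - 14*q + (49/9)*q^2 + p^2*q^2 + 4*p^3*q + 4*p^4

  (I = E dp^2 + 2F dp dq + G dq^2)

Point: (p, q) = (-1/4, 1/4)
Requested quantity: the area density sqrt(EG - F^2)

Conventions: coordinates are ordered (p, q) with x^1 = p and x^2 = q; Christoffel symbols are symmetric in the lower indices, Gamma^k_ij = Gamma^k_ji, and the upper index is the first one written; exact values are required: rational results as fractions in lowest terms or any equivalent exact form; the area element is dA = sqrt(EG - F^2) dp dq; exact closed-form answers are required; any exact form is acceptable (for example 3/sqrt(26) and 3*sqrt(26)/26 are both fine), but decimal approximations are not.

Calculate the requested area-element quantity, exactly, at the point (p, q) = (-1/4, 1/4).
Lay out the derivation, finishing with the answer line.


E = 41/16, F = 67/96, G = 14041/2304; EG - F^2 = 557725/36864

Answer: sqrt(EG - F^2) = 5*sqrt(22309)/192


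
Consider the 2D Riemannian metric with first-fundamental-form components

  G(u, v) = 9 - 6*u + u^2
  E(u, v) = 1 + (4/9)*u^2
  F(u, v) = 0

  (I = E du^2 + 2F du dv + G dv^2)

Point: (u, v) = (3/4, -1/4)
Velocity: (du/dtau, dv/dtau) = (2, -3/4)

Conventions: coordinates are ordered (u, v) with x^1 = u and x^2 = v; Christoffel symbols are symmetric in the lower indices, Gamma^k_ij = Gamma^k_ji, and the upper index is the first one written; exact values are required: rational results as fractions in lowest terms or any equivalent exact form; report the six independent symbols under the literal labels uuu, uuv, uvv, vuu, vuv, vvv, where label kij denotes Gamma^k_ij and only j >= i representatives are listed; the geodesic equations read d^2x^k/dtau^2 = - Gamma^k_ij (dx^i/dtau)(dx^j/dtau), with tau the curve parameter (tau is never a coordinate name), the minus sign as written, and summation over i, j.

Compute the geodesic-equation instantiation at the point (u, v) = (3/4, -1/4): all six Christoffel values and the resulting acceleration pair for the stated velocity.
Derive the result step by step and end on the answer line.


E = 5/4, F = 0, G = 81/16 at the point
E_u = 2/3, E_v = 0, F_u = 0, F_v = 0, G_u = -9/2, G_v = 0
EG - F^2 = 405/64;  g^inv = (64/405) * [[81/16, 0], [0, 5/4]]
first-kind symbols [ij,l] = (1/2)(d_i g_jl + d_j g_il - d_l g_ij): [uu,u] = E_u/2 = 1/3, [uu,v] = F_u - E_v/2 = 0, [uv,u] = E_v/2 = 0, [uv,v] = G_u/2 = -9/4, [vv,u] = F_v - G_u/2 = 9/4, [vv,v] = G_v/2 = 0
Gamma^u_ij = (G*[ij,u] - F*[ij,v])/(EG - F^2), Gamma^v_ij = (E*[ij,v] - F*[ij,u])/(EG - F^2)
Gamma_uuu = 4/15, Gamma_uuv = 0, Gamma_uvv = 9/5, Gamma_vuu = 0, Gamma_vuv = -4/9, Gamma_vvv = 0
d^2u/dtau^2 = -(Gamma_uuu*(2)^2 + 2*Gamma_uuv*(2)*(-3/4) + Gamma_uvv*(-3/4)^2) = -499/240
d^2v/dtau^2 = -(Gamma_vuu*(2)^2 + 2*Gamma_vuv*(2)*(-3/4) + Gamma_vvv*(-3/4)^2) = -4/3

Answer: Gamma_uuu = 4/15, Gamma_uuv = 0, Gamma_uvv = 9/5, Gamma_vuu = 0, Gamma_vuv = -4/9, Gamma_vvv = 0; accelerations (d^2u/dtau^2, d^2v/dtau^2) = (-499/240, -4/3)


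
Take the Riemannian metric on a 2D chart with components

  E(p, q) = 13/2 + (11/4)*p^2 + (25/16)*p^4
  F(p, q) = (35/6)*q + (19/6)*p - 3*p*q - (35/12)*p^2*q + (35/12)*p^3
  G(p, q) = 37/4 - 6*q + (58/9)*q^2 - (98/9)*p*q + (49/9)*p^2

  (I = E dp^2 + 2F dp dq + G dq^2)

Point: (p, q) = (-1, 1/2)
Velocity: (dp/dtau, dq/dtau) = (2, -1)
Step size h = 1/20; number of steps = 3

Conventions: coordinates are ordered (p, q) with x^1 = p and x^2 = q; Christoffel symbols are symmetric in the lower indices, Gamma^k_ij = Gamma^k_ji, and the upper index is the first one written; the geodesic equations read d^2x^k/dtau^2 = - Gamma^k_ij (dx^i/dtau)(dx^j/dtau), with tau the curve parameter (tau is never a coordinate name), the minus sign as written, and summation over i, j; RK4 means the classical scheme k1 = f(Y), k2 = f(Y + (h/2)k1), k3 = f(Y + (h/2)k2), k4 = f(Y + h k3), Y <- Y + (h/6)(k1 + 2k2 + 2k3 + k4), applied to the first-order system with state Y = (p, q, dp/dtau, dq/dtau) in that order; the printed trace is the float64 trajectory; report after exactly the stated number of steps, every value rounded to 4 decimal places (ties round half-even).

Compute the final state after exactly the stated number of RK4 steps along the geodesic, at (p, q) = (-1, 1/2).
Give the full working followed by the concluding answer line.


f(Y) = (dp/dtau, dq/dtau, -Gamma^p_ij Y'^i Y'^j, -Gamma^q_ij Y'^i Y'^j) with the Gammas evaluated at the stage position; h = 0.050000; intermediate values shown to 6 dp
step 0: p = -1.0000, q = 0.5000, dp/dtau = 2.0000, dq/dtau = -1.0000
step 1:
  k1: at (p, q) = (-1.000000, 0.500000), (dp/dtau, dq/dtau) = (2.000000, -1.000000); Gamma_ppp = -0.354926, Gamma_ppq = -0.132254, Gamma_pqq = 1.460189, Gamma_qpp = 0.651957, Gamma_qpq = -0.457598, Gamma_qqq = 0.545587; k1 = (2.000000, -1.000000, -0.569501, -4.983806)
  k2: at (p, q) = (-0.950000, 0.475000), (dp/dtau, dq/dtau) = (1.985762, -1.124595); Gamma_ppp = -0.351175, Gamma_ppq = -0.117229, Gamma_pqq = 1.479348, Gamma_qpp = 0.641672, Gamma_qpq = -0.456258, Gamma_qqq = 0.516427; k2 = (1.985762, -1.124595, -1.009768, -5.221218)
  k3: at (p, q) = (-0.950356, 0.471885), (dp/dtau, dq/dtau) = (1.974756, -1.130530); Gamma_ppp = -0.349810, Gamma_ppq = -0.118259, Gamma_pqq = 1.478844, Gamma_qpp = 0.642341, Gamma_qpq = -0.456415, Gamma_qqq = 0.518059; k3 = (1.974756, -1.130530, -1.054002, -5.204953)
  k4: at (p, q) = (-0.901262, 0.443473), (dp/dtau, dq/dtau) = (1.947300, -1.260248); Gamma_ppp = -0.342330, Gamma_ppq = -0.104892, Gamma_pqq = 1.494315, Gamma_qpp = 0.631563, Gamma_qpq = -0.454435, Gamma_qqq = 0.489012; k4 = (1.947300, -1.260248, -1.590027, -5.401971)
  Y <- Y + (h/6)(k1 + 2k2 + 2k3 + k4): p = -0.9011, q = 0.4436, dp/dtau = 1.9476, dq/dtau = -1.2603
step 2:
  k1: at (p, q) = (-0.901097, 0.443579), (dp/dtau, dq/dtau) = (1.947608, -1.260318); Gamma_ppp = -0.342388, Gamma_ppq = -0.104789, Gamma_pqq = 1.494392, Gamma_qpp = 0.631492, Gamma_qpq = -0.454424, Gamma_qqq = 0.488825; k1 = (1.947608, -1.260318, -1.589386, -5.402674)
  k2: at (p, q) = (-0.852407, 0.412071), (dp/dtau, dq/dtau) = (1.907873, -1.395384); Gamma_ppp = -0.331303, Gamma_ppq = -0.093003, Gamma_pqq = 1.505764, Gamma_qpp = 0.619743, Gamma_qpq = -0.451243, Gamma_qqq = 0.459338; k2 = (1.907873, -1.395384, -2.221120, -5.552842)
  k3: at (p, q) = (-0.853400, 0.408695), (dp/dtau, dq/dtau) = (1.892080, -1.399139); Gamma_ppp = -0.329763, Gamma_ppq = -0.094434, Gamma_pqq = 1.504822, Gamma_qpp = 0.620549, Gamma_qpq = -0.451220, Gamma_qqq = 0.461653; k3 = (1.892080, -1.399139, -2.265270, -5.514285)
  k4: at (p, q) = (-0.806493, 0.373622), (dp/dtau, dq/dtau) = (1.834344, -1.536032); Gamma_ppp = -0.314851, Gamma_ppq = -0.085192, Gamma_pqq = 1.510799, Gamma_qpp = 0.608046, Gamma_qpq = -0.446069, Gamma_qqq = 0.433194; k4 = (1.834344, -1.536032, -2.985228, -5.581741)
  Y <- Y + (h/6)(k1 + 2k2 + 2k3 + k4): p = -0.8062, q = 0.3737, dp/dtau = 1.8347, dq/dtau = -1.5363
step 3:
  k1: at (p, q) = (-0.806248, 0.373701), (dp/dtau, dq/dtau) = (1.834713, -1.536307); Gamma_ppp = -0.314887, Gamma_ppq = -0.085066, Gamma_pqq = 1.510877, Gamma_qpp = 0.607946, Gamma_qpq = -0.446054, Gamma_qqq = 0.432932; k1 = (1.834713, -1.536307, -2.985615, -5.582843)
  k2: at (p, q) = (-0.760381, 0.335293), (dp/dtau, dq/dtau) = (1.760072, -1.675878); Gamma_ppp = -0.296417, Gamma_ppq = -0.078094, Gamma_pqq = 1.511162, Gamma_qpp = 0.594244, Gamma_qpq = -0.438202, Gamma_qqq = 0.404704; k2 = (1.760072, -1.675878, -3.786642, -5.562624)
  k3: at (p, q) = (-0.762247, 0.331804), (dp/dtau, dq/dtau) = (1.740047, -1.675372); Gamma_ppp = -0.294881, Gamma_ppq = -0.079908, Gamma_pqq = 1.509956, Gamma_qpp = 0.595314, Gamma_qpq = -0.438013, Gamma_qqq = 0.407913; k3 = (1.740047, -1.675372, -3.811321, -5.501240)
  k4: at (p, q) = (-0.719246, 0.289932), (dp/dtau, dq/dtau) = (1.644147, -1.811369); Gamma_ppp = -0.273204, Gamma_ppq = -0.075896, Gamma_pqq = 1.503802, Gamma_qpp = 0.581045, Gamma_qpq = -0.426735, Gamma_qqq = 0.381689; k4 = (1.644147, -1.811369, -4.647589, -5.364800)
  Y <- Y + (h/6)(k1 + 2k2 + 2k3 + k4): p = -0.7189, q = 0.2899, dp/dtau = 1.6445, dq/dtau = -1.8119

Answer: p = -0.7189, q = 0.2899, dp/dtau = 1.6445, dq/dtau = -1.8119


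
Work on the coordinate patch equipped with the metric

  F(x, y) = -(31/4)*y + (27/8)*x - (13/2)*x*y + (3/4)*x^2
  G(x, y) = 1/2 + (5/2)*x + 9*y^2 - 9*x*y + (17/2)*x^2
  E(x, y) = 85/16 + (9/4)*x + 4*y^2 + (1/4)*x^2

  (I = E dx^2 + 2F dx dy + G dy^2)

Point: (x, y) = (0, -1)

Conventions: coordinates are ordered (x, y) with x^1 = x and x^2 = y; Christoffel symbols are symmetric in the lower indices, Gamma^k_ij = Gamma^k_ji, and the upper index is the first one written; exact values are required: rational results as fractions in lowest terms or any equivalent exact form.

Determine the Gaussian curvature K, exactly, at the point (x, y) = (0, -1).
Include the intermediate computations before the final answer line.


E = 149/16, F = 31/4, G = 19/2, EG - F^2 = 909/32 at the point
E_x = 9/4, E_y = -8, F_x = 79/8, F_y = -31/4, G_x = 23/2, G_y = -18
E_yy = 8, F_xy = -13/2, G_xx = 17
Evaluate Brioschi's two determinant matrices M1, M2 and divide by (EG - F^2)^2.
M1 = [[-E_yy/2 + F_xy - G_xx/2, E_x/2, F_x - E_y/2], [F_y - G_x/2, E, F], [G_y/2, F, G]] = [[-19, 9/8, 111/8], [-27/2, 149/16, 31/4], [-9, 31/4, 19/2]]; det M1 = -97623/128
M2 = [[0, E_y/2, G_x/2], [E_y/2, E, F], [G_x/2, F, G]] = [[0, -4, 23/4], [-4, 149/16, 31/4], [23/4, 31/4, 19/2]]; det M2 = -208997/256
det M1 - det M2 = 13751/256; K = 13751/256 / (909/32)^2 = 55004/826281

Answer: K = 55004/826281


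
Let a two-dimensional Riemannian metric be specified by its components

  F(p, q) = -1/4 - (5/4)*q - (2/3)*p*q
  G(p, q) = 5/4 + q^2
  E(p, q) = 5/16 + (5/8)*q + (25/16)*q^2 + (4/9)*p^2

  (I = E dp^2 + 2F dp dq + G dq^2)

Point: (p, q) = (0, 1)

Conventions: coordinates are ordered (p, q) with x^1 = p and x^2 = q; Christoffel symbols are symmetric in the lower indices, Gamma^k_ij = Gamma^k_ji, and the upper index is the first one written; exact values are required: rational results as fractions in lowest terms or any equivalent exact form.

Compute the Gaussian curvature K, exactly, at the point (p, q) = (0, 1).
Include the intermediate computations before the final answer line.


E = 5/2, F = -3/2, G = 9/4, EG - F^2 = 27/8 at the point
E_p = 0, E_q = 15/4, F_p = -2/3, F_q = -5/4, G_p = 0, G_q = 2
E_qq = 25/8, F_pq = -2/3, G_pp = 0
Brioschi: K = (det M1 - det M2) / (EG - F^2)^2 with the standard first/second-derivative matrices M1, M2.
M1 = [[-E_qq/2 + F_pq - G_pp/2, E_p/2, F_p - E_q/2], [F_q - G_p/2, E, F], [G_q/2, F, G]] = [[-107/48, 0, -61/24], [-5/4, 5/2, -3/2], [1, -3/2, 9/4]]; det M1 = -2279/384
M2 = [[0, E_q/2, G_p/2], [E_q/2, E, F], [G_p/2, F, G]] = [[0, 15/8, 0], [15/8, 5/2, -3/2], [0, -3/2, 9/4]]; det M2 = -2025/256
det M1 - det M2 = 1517/768; K = 1517/768 / (27/8)^2 = 1517/8748

Answer: K = 1517/8748


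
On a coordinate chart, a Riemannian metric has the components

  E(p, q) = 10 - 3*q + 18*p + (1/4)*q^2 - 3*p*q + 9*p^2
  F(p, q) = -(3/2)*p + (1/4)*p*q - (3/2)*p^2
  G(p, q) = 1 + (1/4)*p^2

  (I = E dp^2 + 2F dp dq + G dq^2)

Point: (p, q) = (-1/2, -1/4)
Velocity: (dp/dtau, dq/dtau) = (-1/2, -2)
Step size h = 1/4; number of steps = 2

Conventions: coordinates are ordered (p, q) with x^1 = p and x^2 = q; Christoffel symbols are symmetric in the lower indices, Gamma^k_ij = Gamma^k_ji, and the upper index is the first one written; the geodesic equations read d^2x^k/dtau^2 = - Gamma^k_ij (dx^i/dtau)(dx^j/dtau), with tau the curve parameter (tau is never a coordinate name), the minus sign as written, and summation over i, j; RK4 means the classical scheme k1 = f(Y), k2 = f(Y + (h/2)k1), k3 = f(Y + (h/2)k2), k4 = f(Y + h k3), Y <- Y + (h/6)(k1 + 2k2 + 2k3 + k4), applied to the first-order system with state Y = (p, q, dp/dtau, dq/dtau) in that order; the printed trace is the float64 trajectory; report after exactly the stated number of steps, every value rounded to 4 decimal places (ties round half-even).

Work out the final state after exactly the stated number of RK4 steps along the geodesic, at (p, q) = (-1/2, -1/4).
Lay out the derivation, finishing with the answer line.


f(Y) = (dp/dtau, dq/dtau, -Gamma^p_ij Y'^i Y'^j, -Gamma^q_ij Y'^i Y'^j) with the Gammas evaluated at the stage position; h = 0.250000; intermediate values shown to 6 dp
step 0: p = -0.5000, q = -0.2500, dp/dtau = -0.5000, dq/dtau = -2.0000
step 1:
  k1: at (p, q) = (-0.500000, -0.250000), (dp/dtau, dq/dtau) = (-0.500000, -2.000000); Gamma_ppp = 1.316456, Gamma_ppq = -0.219409, Gamma_pqq = 0.000000, Gamma_qpp = 0.202532, Gamma_qpq = -0.033755, Gamma_qqq = 0.000000; k1 = (-0.500000, -2.000000, 0.109705, 0.016878)
  k2: at (p, q) = (-0.562500, -0.500000), (dp/dtau, dq/dtau) = (-0.486287, -1.997890); Gamma_ppp = 1.331484, Gamma_ppq = -0.221914, Gamma_pqq = 0.000000, Gamma_qpp = 0.239667, Gamma_qpq = -0.039945, Gamma_qqq = 0.000000; k2 = (-0.486287, -1.997890, 0.116338, 0.020941)
  k3: at (p, q) = (-0.560786, -0.499736), (dp/dtau, dq/dtau) = (-0.485458, -1.997382); Gamma_ppp = 1.330011, Gamma_ppq = -0.221668, Gamma_pqq = 0.000000, Gamma_qpp = 0.237909, Gamma_qpq = -0.039652, Gamma_qqq = 0.000000; k3 = (-0.485458, -1.997382, 0.116437, 0.020828)
  k4: at (p, q) = (-0.621364, -0.749346), (dp/dtau, dq/dtau) = (-0.470891, -1.994793); Gamma_ppp = 1.341396, Gamma_ppq = -0.223566, Gamma_pqq = 0.000000, Gamma_qpp = 0.275886, Gamma_qpq = -0.045981, Gamma_qqq = 0.000000; k4 = (-0.470891, -1.994793, 0.122566, 0.025208)
  Y <- Y + (h/6)(k1 + 2k2 + 2k3 + k4): p = -0.6214, q = -0.7494, dp/dtau = -0.4709, dq/dtau = -1.9948
step 2:
  k1: at (p, q) = (-0.621433, -0.749389), (dp/dtau, dq/dtau) = (-0.470924, -1.994766); Gamma_ppp = 1.341445, Gamma_ppq = -0.223574, Gamma_pqq = 0.000000, Gamma_qpp = 0.275960, Gamma_qpq = -0.045993, Gamma_qqq = 0.000000; k1 = (-0.470924, -1.994766, 0.122552, 0.025211)
  k2: at (p, q) = (-0.680298, -0.998735), (dp/dtau, dq/dtau) = (-0.455605, -1.991614); Gamma_ppp = 1.349253, Gamma_ppq = -0.224876, Gamma_pqq = 0.000000, Gamma_qpp = 0.314676, Gamma_qpq = -0.052446, Gamma_qqq = 0.000000; k2 = (-0.455605, -1.991614, 0.128027, 0.029859)
  k3: at (p, q) = (-0.678383, -0.998341), (dp/dtau, dq/dtau) = (-0.454921, -1.991033); Gamma_ppp = 1.347917, Gamma_ppq = -0.224653, Gamma_pqq = 0.000000, Gamma_qpp = 0.312292, Gamma_qpq = -0.052049, Gamma_qqq = 0.000000; k3 = (-0.454921, -1.991033, 0.128009, 0.029658)
  k4: at (p, q) = (-0.735163, -1.247147), (dp/dtau, dq/dtau) = (-0.438922, -1.987351); Gamma_ppp = 1.352239, Gamma_ppq = -0.225373, Gamma_pqq = 0.000000, Gamma_qpp = 0.350513, Gamma_qpq = -0.058419, Gamma_qqq = 0.000000; k4 = (-0.438922, -1.987351, 0.132670, 0.034389)
  Y <- Y + (h/6)(k1 + 2k2 + 2k3 + k4): p = -0.7352, q = -1.2472, dp/dtau = -0.4390, dq/dtau = -1.9873

Answer: p = -0.7352, q = -1.2472, dp/dtau = -0.4390, dq/dtau = -1.9873


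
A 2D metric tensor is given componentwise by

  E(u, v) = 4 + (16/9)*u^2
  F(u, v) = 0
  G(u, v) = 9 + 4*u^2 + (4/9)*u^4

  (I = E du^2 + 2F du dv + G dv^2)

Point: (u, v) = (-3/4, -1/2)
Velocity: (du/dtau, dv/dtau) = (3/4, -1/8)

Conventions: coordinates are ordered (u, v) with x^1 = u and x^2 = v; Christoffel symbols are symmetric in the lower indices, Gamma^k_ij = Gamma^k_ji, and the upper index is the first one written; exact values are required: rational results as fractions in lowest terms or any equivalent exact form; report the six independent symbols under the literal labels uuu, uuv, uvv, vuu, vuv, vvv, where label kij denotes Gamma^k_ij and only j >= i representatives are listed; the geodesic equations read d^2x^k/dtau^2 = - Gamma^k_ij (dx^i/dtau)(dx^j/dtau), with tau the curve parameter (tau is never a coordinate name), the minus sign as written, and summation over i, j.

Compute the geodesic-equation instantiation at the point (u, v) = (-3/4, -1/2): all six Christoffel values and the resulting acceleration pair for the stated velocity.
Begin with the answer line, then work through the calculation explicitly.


Answer: Gamma_uuu = -4/15, Gamma_uuv = 0, Gamma_uvv = 27/40, Gamma_vuu = 0, Gamma_vuv = -8/27, Gamma_vvv = 0; accelerations (d^2u/dtau^2, d^2v/dtau^2) = (357/2560, -1/18)

E = 5, F = 0, G = 729/64 at the point
E_u = -8/3, E_v = 0, F_u = 0, F_v = 0, G_u = -27/4, G_v = 0
EG - F^2 = 3645/64;  g^inv = (64/3645) * [[729/64, 0], [0, 5]]
first-kind symbols [ij,l] = (1/2)(d_i g_jl + d_j g_il - d_l g_ij): [uu,u] = E_u/2 = -4/3, [uu,v] = F_u - E_v/2 = 0, [uv,u] = E_v/2 = 0, [uv,v] = G_u/2 = -27/8, [vv,u] = F_v - G_u/2 = 27/8, [vv,v] = G_v/2 = 0
Gamma^u_ij = (G*[ij,u] - F*[ij,v])/(EG - F^2), Gamma^v_ij = (E*[ij,v] - F*[ij,u])/(EG - F^2)
Gamma_uuu = -4/15, Gamma_uuv = 0, Gamma_uvv = 27/40, Gamma_vuu = 0, Gamma_vuv = -8/27, Gamma_vvv = 0
d^2u/dtau^2 = -(Gamma_uuu*(3/4)^2 + 2*Gamma_uuv*(3/4)*(-1/8) + Gamma_uvv*(-1/8)^2) = 357/2560
d^2v/dtau^2 = -(Gamma_vuu*(3/4)^2 + 2*Gamma_vuv*(3/4)*(-1/8) + Gamma_vvv*(-1/8)^2) = -1/18


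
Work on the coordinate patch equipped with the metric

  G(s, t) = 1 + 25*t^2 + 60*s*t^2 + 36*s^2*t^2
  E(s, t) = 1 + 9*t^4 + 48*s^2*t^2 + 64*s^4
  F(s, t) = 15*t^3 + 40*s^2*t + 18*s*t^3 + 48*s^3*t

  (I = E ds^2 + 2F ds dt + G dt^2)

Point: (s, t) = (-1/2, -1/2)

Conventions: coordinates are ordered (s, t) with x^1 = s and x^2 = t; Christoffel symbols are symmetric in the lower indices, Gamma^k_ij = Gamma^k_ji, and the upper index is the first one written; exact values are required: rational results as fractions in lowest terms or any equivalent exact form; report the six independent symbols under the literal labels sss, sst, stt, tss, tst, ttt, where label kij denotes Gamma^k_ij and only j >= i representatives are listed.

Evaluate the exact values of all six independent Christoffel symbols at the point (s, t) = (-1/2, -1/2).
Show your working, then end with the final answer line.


E = 137/16, F = -11/4, G = 2 at the point
E_s = -44, E_t = -33/2, F_s = -1/4, F_t = 17/2, G_s = 6, G_t = -4
EG - F^2 = 153/16;  g^inv = (16/153) * [[2, 11/4], [11/4, 137/16]]
first-kind symbols [ij,l] = (1/2)(d_i g_jl + d_j g_il - d_l g_ij): [ss,s] = E_s/2 = -22, [ss,t] = F_s - E_t/2 = 8, [st,s] = E_t/2 = -33/4, [st,t] = G_s/2 = 3, [tt,s] = F_t - G_s/2 = 11/2, [tt,t] = G_t/2 = -2
Gamma^s_ij = (G*[ij,s] - F*[ij,t])/(EG - F^2), Gamma^t_ij = (E*[ij,t] - F*[ij,s])/(EG - F^2)

Answer: Gamma_sss = -352/153, Gamma_sst = -44/51, Gamma_stt = 88/153, Gamma_tss = 128/153, Gamma_tst = 16/51, Gamma_ttt = -32/153


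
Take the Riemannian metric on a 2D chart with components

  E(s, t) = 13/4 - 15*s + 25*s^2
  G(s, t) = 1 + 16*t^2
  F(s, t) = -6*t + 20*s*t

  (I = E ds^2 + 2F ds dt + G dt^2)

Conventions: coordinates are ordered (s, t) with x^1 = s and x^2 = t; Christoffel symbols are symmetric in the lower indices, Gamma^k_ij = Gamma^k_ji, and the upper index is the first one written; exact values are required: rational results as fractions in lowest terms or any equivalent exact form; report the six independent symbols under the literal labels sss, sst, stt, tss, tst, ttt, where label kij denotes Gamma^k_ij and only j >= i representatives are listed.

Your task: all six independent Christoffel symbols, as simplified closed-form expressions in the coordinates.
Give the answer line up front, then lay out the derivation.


Answer: Gamma_sss = (100*s - 30)/(100*s^2 - 60*s + 64*t^2 + 13), Gamma_sst = 0, Gamma_stt = (80*s - 24)/(100*s^2 - 60*s + 64*t^2 + 13), Gamma_tss = 80*t/(100*s^2 - 60*s + 64*t^2 + 13), Gamma_tst = 0, Gamma_ttt = 64*t/(100*s^2 - 60*s + 64*t^2 + 13)

E = 13/4 - 15*s + 25*s^2; F = -6*t + 20*s*t; G = 1 + 16*t^2
Gamma^k_ij = (1/2) g^{kl} (d_i g_jl + d_j g_il - d_l g_ij), with g^inv = (1/(EG-F^2)) [[G, -F], [-F, E]]
first partials: E_s = -15 + 50*s, E_t = 0, F_s = 20*t, F_t = -6 + 20*s, G_s = 0, G_t = 32*t
D = EG - F^2 = 13/4 - 15*s + 16*t^2 + 25*s^2
expanded: Gamma^s_ss = (G E_s - 2F F_s + F E_t)/(2D), Gamma^s_st = (G E_t - F G_s)/(2D), Gamma^s_tt = (2G F_t - G G_s - F G_t)/(2D), Gamma^t_ss = (2E F_s - E E_t - F E_s)/(2D), Gamma^t_st = (E G_s - F E_t)/(2D), Gamma^t_tt = (E G_t - 2F F_t + F G_s)/(2D); substitute and cancel common factors


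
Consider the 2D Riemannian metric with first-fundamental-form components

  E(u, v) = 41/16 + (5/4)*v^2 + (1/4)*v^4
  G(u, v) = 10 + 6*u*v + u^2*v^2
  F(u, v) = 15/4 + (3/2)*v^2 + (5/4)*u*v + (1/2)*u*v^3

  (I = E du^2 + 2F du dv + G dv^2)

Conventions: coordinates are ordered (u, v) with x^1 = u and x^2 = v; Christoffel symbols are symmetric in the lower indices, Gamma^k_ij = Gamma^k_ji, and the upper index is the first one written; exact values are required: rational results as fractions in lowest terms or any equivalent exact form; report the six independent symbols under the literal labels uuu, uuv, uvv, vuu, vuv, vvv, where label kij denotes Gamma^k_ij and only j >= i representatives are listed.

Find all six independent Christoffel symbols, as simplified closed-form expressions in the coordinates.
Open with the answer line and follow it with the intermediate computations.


Answer: Gamma_uuu = 0, Gamma_uuv = (8*v^3 + 20*v)/(16*u^2*v^2 + 96*u*v + 4*v^4 + 20*v^2 + 185), Gamma_uvv = (8*u*v^2 + 20*u)/(16*u^2*v^2 + 96*u*v + 4*v^4 + 20*v^2 + 185), Gamma_vuu = 0, Gamma_vuv = (16*u*v^2 + 48*v)/(16*u^2*v^2 + 96*u*v + 4*v^4 + 20*v^2 + 185), Gamma_vvv = (16*u^2*v + 48*u)/(16*u^2*v^2 + 96*u*v + 4*v^4 + 20*v^2 + 185)

E = 41/16 + (5/4)*v^2 + (1/4)*v^4; F = 15/4 + (3/2)*v^2 + (5/4)*u*v + (1/2)*u*v^3; G = 10 + 6*u*v + u^2*v^2
Gamma^k_ij = (1/2) g^{kl} (d_i g_jl + d_j g_il - d_l g_ij), with g^inv = (1/(EG-F^2)) [[G, -F], [-F, E]]
first partials: E_u = 0, E_v = (5/2)*v + v^3, F_u = (5/4)*v + (1/2)*v^3, F_v = 3*v + (5/4)*u + (3/2)*u*v^2, G_u = 6*v + 2*u*v^2, G_v = 6*u + 2*u^2*v
D = EG - F^2 = 185/16 + (5/4)*v^2 + 6*u*v + (1/4)*v^4 + u^2*v^2
expanded: Gamma^u_uu = (G E_u - 2F F_u + F E_v)/(2D), Gamma^u_uv = (G E_v - F G_u)/(2D), Gamma^u_vv = (2G F_v - G G_u - F G_v)/(2D), Gamma^v_uu = (2E F_u - E E_v - F E_u)/(2D), Gamma^v_uv = (E G_u - F E_v)/(2D), Gamma^v_vv = (E G_v - 2F F_v + F G_u)/(2D); substitute and cancel common factors


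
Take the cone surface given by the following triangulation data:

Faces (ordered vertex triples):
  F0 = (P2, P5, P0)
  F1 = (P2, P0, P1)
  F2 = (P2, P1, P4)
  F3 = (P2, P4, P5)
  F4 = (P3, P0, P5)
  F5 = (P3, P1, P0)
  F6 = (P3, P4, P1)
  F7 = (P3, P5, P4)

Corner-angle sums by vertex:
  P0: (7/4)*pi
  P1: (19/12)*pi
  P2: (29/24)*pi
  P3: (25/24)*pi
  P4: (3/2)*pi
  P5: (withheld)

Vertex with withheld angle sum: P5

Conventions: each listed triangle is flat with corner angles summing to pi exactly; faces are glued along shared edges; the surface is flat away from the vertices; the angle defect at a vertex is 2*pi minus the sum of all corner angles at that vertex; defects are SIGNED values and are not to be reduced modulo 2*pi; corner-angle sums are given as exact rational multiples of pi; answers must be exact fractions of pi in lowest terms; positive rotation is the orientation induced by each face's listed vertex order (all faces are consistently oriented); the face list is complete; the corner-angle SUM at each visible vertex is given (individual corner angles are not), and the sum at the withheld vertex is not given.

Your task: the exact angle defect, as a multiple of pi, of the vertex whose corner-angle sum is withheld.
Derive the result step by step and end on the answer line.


V = 6, E = 12, F = 8; chi = V - E + F = 2
Gauss-Bonnet: total defect = 2*pi*chi = 4*pi; visible defects sum to (35/12)*pi

Answer: defect(P5) = (13/12)*pi


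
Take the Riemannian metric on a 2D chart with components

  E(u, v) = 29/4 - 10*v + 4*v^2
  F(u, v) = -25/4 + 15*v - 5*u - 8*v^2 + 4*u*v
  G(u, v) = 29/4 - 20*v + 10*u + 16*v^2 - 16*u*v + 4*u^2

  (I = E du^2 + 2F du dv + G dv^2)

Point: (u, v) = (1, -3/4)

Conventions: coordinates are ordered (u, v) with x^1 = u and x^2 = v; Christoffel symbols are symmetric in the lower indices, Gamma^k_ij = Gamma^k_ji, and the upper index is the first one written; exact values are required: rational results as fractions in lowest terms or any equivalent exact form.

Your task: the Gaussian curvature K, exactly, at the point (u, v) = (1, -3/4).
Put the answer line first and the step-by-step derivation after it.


Answer: K = -64/85849

E = 17, F = -30, G = 229/4, EG - F^2 = 293/4 at the point
E_u = 0, E_v = -16, F_u = -8, F_v = 31, G_u = 30, G_v = -60
E_vv = 8, F_uv = 4, G_uu = 8
Apply the Brioschi formula K = (det M1 - det M2)/(EG - F^2)^2 over the derivative matrices of E, F, G.
M1 = [[-E_vv/2 + F_uv - G_uu/2, E_u/2, F_u - E_v/2], [F_v - G_u/2, E, F], [G_v/2, F, G]] = [[-4, 0, 0], [16, 17, -30], [-30, -30, 229/4]]; det M1 = -293
M2 = [[0, E_v/2, G_u/2], [E_v/2, E, F], [G_u/2, F, G]] = [[0, -8, 15], [-8, 17, -30], [15, -30, 229/4]]; det M2 = -289
det M1 - det M2 = -4; K = -4 / (293/4)^2 = -64/85849


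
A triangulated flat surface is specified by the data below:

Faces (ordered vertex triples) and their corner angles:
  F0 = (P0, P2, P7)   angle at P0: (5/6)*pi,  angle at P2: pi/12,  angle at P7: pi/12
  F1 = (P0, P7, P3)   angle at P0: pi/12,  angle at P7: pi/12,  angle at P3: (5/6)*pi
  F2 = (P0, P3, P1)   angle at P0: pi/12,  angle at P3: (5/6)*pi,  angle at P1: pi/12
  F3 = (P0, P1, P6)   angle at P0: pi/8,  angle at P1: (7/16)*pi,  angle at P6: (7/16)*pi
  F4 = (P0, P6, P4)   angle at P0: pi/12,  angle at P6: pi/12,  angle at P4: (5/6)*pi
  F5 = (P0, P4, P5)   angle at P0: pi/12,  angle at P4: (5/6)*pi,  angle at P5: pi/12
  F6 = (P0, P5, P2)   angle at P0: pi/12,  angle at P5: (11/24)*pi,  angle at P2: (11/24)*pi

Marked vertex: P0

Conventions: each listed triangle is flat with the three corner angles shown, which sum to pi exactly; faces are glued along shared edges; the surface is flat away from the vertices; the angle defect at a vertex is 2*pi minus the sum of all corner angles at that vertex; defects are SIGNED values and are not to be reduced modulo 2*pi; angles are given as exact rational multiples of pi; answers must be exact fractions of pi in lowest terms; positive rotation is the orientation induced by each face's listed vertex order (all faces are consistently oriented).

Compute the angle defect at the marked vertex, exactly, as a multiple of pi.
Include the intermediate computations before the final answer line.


Sum of corner angles at P0: (11/8)*pi
defect = 2*pi - (11/8)*pi

Answer: defect(P0) = (5/8)*pi


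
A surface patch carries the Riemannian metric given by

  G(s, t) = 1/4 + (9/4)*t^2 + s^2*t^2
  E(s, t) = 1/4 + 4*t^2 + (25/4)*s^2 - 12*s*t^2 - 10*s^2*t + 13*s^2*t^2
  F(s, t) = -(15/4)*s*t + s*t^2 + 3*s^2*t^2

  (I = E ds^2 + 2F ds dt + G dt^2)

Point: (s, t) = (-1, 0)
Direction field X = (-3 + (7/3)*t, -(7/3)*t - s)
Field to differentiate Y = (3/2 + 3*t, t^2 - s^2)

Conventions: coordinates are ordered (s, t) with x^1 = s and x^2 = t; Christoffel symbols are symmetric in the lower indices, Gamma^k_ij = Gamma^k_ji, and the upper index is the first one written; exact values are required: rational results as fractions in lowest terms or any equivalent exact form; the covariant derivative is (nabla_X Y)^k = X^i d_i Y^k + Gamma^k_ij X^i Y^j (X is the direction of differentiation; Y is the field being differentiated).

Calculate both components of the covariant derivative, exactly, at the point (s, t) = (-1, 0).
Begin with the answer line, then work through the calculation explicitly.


Answer: (nabla_X Y)^s = 171/52, (nabla_X Y)^t = -96

E = 13/2, F = 0, G = 1/4 at the point
E_s = -25/2, E_t = -10, F_s = 0, F_t = 15/4, G_s = 0, G_t = 0
EG - F^2 = 13/8;  g^inv = (8/13) * [[1/4, 0], [0, 13/2]]
first-kind symbols [ij,l] = (1/2)(d_i g_jl + d_j g_il - d_l g_ij): [ss,s] = E_s/2 = -25/4, [ss,t] = F_s - E_t/2 = 5, [st,s] = E_t/2 = -5, [st,t] = G_s/2 = 0, [tt,s] = F_t - G_s/2 = 15/4, [tt,t] = G_t/2 = 0
Gamma^s_ij = (G*[ij,s] - F*[ij,t])/(EG - F^2), Gamma^t_ij = (E*[ij,t] - F*[ij,s])/(EG - F^2)
Gamma_sss = -25/26, Gamma_sst = -10/13, Gamma_stt = 15/26, Gamma_tss = 20, Gamma_tst = 0, Gamma_ttt = 0
X = (-3, 1), Y = (3/2, -1) at the point


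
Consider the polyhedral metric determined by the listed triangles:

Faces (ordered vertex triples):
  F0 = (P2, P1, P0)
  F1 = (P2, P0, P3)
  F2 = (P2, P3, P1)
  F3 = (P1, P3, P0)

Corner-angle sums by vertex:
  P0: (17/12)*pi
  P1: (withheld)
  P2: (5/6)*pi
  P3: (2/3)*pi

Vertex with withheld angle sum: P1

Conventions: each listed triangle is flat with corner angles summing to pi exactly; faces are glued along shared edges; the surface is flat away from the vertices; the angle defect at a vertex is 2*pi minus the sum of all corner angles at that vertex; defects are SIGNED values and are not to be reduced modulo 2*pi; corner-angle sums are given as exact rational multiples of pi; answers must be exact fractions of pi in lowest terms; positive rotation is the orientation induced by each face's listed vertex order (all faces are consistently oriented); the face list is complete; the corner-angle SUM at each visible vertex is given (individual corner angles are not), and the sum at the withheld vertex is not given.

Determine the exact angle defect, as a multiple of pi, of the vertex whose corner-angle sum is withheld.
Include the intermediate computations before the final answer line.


V = 4, E = 6, F = 4; chi = V - E + F = 2
Gauss-Bonnet: total defect = 2*pi*chi = 4*pi; visible defects sum to (37/12)*pi

Answer: defect(P1) = (11/12)*pi
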